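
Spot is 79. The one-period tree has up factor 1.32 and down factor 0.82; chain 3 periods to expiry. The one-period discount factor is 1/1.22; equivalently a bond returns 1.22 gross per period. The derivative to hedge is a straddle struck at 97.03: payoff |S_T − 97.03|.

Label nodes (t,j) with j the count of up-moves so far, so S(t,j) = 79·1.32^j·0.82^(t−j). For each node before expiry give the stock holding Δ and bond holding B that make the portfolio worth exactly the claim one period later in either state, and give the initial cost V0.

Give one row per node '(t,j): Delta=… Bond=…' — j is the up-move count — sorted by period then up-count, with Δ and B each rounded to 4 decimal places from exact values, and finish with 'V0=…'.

The replicating-portfolio and risk-neutral prices coincide; use p* = (1.22−0.82)/(1.32−0.82) = 0.8000 for the latter.
Payoff layer (t=3): V(3,0)=53.4719, V(3,1)=26.9121, V(3,2)=15.8427, V(3,3)=84.6675
Node (2,0) S=53.1196: V=(p*·26.9121+(1−p*)·53.4719)/1.22=26.4132; Δ=(26.9121−53.4719)/(70.1179−43.5581)=-1.0000; B=V−Δ·S=79.5328
Node (2,1) S=85.5096: V=(p*·15.8427+(1−p*)·26.9121)/1.22=14.8005; Δ=(15.8427−26.9121)/(112.8727−70.1179)=-0.2589; B=V−Δ·S=36.9394
Node (2,2) S=137.6496: V=(p*·84.6675+(1−p*)·15.8427)/1.22=58.1168; Δ=(84.6675−15.8427)/(181.6975−112.8727)=1.0000; B=V−Δ·S=-79.5328
Node (1,0) S=64.7800: V=(p*·14.8005+(1−p*)·26.4132)/1.22=14.0353; Δ=(14.8005−26.4132)/(85.5096−53.1196)=-0.3585; B=V−Δ·S=37.2607
Node (1,1) S=104.2800: V=(p*·58.1168+(1−p*)·14.8005)/1.22=40.5357; Δ=(58.1168−14.8005)/(137.6496−85.5096)=0.8308; B=V−Δ·S=-46.0970
Node (0,0) S=79.0000: V=(p*·40.5357+(1−p*)·14.0353)/1.22=28.8816; Δ=(40.5357−14.0353)/(104.2800−64.7800)=0.6709; B=V−Δ·S=-24.1192
Root portfolio cost Δ·79+B reproduces V0=28.8816.

(0,0): Delta=0.6709 Bond=-24.1192
(1,0): Delta=-0.3585 Bond=37.2607
(1,1): Delta=0.8308 Bond=-46.0970
(2,0): Delta=-1.0000 Bond=79.5328
(2,1): Delta=-0.2589 Bond=36.9394
(2,2): Delta=1.0000 Bond=-79.5328
V0=28.8816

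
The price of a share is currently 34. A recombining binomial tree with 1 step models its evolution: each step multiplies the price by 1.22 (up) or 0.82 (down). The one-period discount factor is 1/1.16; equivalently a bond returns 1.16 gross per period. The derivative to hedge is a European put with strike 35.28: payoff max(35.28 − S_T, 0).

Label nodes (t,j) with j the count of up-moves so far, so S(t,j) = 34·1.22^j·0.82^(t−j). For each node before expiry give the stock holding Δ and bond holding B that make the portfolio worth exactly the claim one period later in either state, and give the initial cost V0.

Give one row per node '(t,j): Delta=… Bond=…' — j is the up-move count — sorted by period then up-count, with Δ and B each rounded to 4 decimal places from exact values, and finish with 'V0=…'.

No-arbitrage ⇒ martingale measure with p* = (R−d)/(u−d) = 0.8500.
Terminal values V(1,·): V(1,0)=7.4000, V(1,1)=0.0000
  t=0,j=0: stock 34.0000 → up 41.4800 (V=0.0000), down 27.8800 (V=7.4000). Price 0.9569; hedge Δ=-0.5441, bond B=19.4569.
Self-financing check: at every node Δ·S+B equals the discounted successor values.

(0,0): Delta=-0.5441 Bond=19.4569
V0=0.9569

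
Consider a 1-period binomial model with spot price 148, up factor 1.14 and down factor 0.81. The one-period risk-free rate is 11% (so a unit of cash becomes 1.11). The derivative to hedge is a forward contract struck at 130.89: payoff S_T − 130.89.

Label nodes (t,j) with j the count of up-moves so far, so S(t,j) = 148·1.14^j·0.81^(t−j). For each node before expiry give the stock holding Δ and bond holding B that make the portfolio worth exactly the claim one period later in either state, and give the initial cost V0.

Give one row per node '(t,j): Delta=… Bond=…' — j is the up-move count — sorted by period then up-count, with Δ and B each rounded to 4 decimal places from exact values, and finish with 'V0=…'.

(0,0): Delta=1.0000 Bond=-117.9189
V0=30.0811

No-arbitrage ⇒ martingale measure with p* = (R−d)/(u−d) = 0.9091.
Payoff layer (t=1): V(1,0)=-11.0100, V(1,1)=37.8300
  t=0,j=0: stock 148.0000 → up 168.7200 (V=37.8300), down 119.8800 (V=-11.0100). Price 30.0811; hedge Δ=1.0000, bond B=-117.9189.
Self-financing check: at every node Δ·S+B equals the discounted successor values.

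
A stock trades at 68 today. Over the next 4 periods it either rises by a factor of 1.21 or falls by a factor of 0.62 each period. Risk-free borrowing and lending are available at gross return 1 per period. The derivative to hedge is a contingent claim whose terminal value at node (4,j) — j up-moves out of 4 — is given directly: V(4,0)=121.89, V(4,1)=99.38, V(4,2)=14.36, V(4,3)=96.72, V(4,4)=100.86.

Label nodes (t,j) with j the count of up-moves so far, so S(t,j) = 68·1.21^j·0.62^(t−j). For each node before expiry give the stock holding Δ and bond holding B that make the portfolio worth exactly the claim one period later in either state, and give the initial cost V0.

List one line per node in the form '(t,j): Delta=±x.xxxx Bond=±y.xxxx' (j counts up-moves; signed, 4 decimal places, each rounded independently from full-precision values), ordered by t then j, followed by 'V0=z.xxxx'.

(0,0): Delta=0.3928 Bond=45.4632
(1,0): Delta=-0.3083 Bond=75.0210
(1,1): Delta=0.5914 Bond=29.1286
(2,0): Delta=-4.0702 Bond=173.3544
(2,1): Delta=0.7570 Bond=20.6788
(2,2): Delta=0.5445 Bond=33.7983
(3,0): Delta=-2.3542 Bond=145.5446
(3,1): Delta=-4.5561 Bond=188.7231
(3,2): Delta=2.2615 Bond=-72.1878
(3,3): Delta=0.0582 Bond=92.3695
V0=72.1758

The replicating-portfolio and risk-neutral prices coincide; use p* = (1−0.62)/(1.21−0.62) = 0.6441 for the latter.
Terminal payoffs: V(4,0)=121.8900, V(4,1)=99.3800, V(4,2)=14.3600, V(4,3)=96.7200, V(4,4)=100.8600
Node (3,0) S=16.2063: V=(p*·99.3800+(1−p*)·121.8900)/1=107.3920; Δ=(99.3800−121.8900)/(19.6096−10.0479)=-2.3542; B=V−Δ·S=145.5446
Node (3,1) S=31.6284: V=(p*·14.3600+(1−p*)·99.3800)/1=44.6214; Δ=(14.3600−99.3800)/(38.2704−19.6096)=-4.5561; B=V−Δ·S=188.7231
Node (3,2) S=61.7265: V=(p*·96.7200+(1−p*)·14.3600)/1=67.4054; Δ=(96.7200−14.3600)/(74.6890−38.2704)=2.2615; B=V−Δ·S=-72.1878
Node (3,3) S=120.4661: V=(p*·100.8600+(1−p*)·96.7200)/1=99.3864; Δ=(100.8600−96.7200)/(145.7640−74.6890)=0.0582; B=V−Δ·S=92.3695
Node (2,0) S=26.1392: V=(p*·44.6214+(1−p*)·107.3920)/1=66.9635; Δ=(44.6214−107.3920)/(31.6284−16.2063)=-4.0702; B=V−Δ·S=173.3544
Node (2,1) S=51.0136: V=(p*·67.4054+(1−p*)·44.6214)/1=59.2958; Δ=(67.4054−44.6214)/(61.7265−31.6284)=0.7570; B=V−Δ·S=20.6788
Node (2,2) S=99.5588: V=(p*·99.3864+(1−p*)·67.4054)/1=88.0034; Δ=(99.3864−67.4054)/(120.4661−61.7265)=0.5445; B=V−Δ·S=33.7983
Node (1,0) S=42.1600: V=(p*·59.2958+(1−p*)·66.9635)/1=62.0250; Δ=(59.2958−66.9635)/(51.0136−26.1392)=-0.3083; B=V−Δ·S=75.0210
Node (1,1) S=82.2800: V=(p*·88.0034+(1−p*)·59.2958)/1=77.7854; Δ=(88.0034−59.2958)/(99.5588−51.0136)=0.5914; B=V−Δ·S=29.1286
Node (0,0) S=68.0000: V=(p*·77.7854+(1−p*)·62.0250)/1=72.1758; Δ=(77.7854−62.0250)/(82.2800−42.1600)=0.3928; B=V−Δ·S=45.4632
Root portfolio cost Δ·68+B reproduces V0=72.1758.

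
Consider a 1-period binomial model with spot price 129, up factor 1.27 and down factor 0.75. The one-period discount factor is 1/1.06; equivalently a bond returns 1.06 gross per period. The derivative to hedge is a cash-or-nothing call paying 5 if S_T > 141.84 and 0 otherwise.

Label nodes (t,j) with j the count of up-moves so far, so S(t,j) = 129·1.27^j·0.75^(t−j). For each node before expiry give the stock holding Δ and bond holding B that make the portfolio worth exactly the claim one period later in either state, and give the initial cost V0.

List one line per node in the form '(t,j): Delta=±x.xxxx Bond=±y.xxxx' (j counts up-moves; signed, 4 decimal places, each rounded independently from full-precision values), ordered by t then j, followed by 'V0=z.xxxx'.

(0,0): Delta=0.0745 Bond=-6.8033
V0=2.8120

No-arbitrage ⇒ martingale measure with p* = (R−d)/(u−d) = 0.5962.
Terminal values V(1,·): V(1,0)=0.0000, V(1,1)=5.0000
(0,0): S=129.0000. Δ = (V_up−V_dn)/(S_up−S_dn) = (5.0000−0.0000)/(163.8300−96.7500) = 0.0745. V = [p*·5.0000 + (1−p*)·0.0000]/1.06 = 2.8120. B = V − Δ·S = -6.8033.
The time-0 hedge costs 2.8120, which is the no-arbitrage price.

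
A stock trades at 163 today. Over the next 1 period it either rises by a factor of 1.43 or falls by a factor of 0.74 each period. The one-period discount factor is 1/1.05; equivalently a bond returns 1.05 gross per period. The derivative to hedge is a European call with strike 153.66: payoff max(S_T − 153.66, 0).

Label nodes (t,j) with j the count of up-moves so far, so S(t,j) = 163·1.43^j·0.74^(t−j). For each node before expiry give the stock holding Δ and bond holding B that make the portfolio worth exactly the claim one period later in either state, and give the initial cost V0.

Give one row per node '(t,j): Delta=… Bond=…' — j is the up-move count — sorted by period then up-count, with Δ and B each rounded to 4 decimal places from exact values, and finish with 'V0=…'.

(0,0): Delta=0.7062 Bond=-81.1293
V0=33.9866

No-arbitrage ⇒ martingale measure with p* = (R−d)/(u−d) = 0.4493.
At expiry t=1: V(1,0)=0.0000, V(1,1)=79.4300
  t=0,j=0: stock 163.0000 → up 233.0900 (V=79.4300), down 120.6200 (V=0.0000). Price 33.9866; hedge Δ=0.7062, bond B=-81.1293.
Each (Δ,B) replicates both successor values, so the strategy is self-financing and V0 is arbitrage-free.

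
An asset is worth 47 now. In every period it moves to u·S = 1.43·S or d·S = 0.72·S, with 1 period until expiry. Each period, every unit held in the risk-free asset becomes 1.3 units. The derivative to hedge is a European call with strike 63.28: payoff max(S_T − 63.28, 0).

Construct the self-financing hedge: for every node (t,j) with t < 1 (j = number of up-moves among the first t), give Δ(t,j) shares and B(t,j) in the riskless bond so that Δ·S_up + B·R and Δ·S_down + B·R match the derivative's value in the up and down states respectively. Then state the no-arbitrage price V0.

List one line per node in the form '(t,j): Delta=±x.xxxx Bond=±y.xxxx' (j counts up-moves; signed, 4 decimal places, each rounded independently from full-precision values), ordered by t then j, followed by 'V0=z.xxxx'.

(0,0): Delta=0.1178 Bond=-3.0657
V0=2.4696

Risk-neutral probability p* = (R−d)/(u−d) = (1.3−0.72)/(1.43−0.72) = 0.8169.
Terminal values V(1,·): V(1,0)=0.0000, V(1,1)=3.9300
  t=0,j=0: stock 47.0000 → up 67.2100 (V=3.9300), down 33.8400 (V=0.0000). Price 2.4696; hedge Δ=0.1178, bond B=-3.0657.
Each (Δ,B) replicates both successor values, so the strategy is self-financing and V0 is arbitrage-free.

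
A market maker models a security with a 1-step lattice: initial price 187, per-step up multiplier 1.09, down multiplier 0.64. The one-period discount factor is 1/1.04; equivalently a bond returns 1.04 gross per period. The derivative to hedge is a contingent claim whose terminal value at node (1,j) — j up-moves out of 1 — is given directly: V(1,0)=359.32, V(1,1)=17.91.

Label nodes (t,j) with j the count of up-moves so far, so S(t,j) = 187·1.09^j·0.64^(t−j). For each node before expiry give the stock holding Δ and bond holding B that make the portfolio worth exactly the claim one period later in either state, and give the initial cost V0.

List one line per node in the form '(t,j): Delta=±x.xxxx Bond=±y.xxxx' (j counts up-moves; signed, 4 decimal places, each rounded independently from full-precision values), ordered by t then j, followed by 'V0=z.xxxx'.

(0,0): Delta=-4.0572 Bond=812.3855
V0=53.6966

No-arbitrage ⇒ martingale measure with p* = (R−d)/(u−d) = 0.8889.
Payoff layer (t=1): V(1,0)=359.3200, V(1,1)=17.9100
  t=0,j=0: stock 187.0000 → up 203.8300 (V=17.9100), down 119.6800 (V=359.3200). Price 53.6966; hedge Δ=-4.0572, bond B=812.3855.
Each (Δ,B) replicates both successor values, so the strategy is self-financing and V0 is arbitrage-free.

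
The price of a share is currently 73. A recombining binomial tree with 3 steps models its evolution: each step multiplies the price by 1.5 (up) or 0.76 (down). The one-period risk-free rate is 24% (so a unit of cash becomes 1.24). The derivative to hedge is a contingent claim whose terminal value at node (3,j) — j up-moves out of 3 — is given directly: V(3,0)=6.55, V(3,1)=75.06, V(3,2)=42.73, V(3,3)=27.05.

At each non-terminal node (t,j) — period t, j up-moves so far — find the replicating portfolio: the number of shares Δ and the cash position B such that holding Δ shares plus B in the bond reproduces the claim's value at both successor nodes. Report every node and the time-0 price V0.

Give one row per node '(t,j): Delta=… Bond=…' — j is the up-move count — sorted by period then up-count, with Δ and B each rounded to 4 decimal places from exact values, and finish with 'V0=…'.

(0,0): Delta=-0.1550 Bond=34.7337
(1,0): Delta=0.0609 Bond=31.0906
(1,1): Delta=-0.2143 Bond=49.5585
(2,0): Delta=2.1957 Bond=-51.4610
(2,1): Delta=-0.5250 Bond=87.3095
(2,2): Delta=-0.1290 Bond=47.4466
V0=23.4172

Risk-neutral probability p* = (R−d)/(u−d) = (1.24−0.76)/(1.5−0.76) = 0.6486.
Terminal payoffs: V(3,0)=6.5500, V(3,1)=75.0600, V(3,2)=42.7300, V(3,3)=27.0500
(2,0): S=42.1648. Δ = (V_up−V_dn)/(S_up−S_dn) = (75.0600−6.5500)/(63.2472−32.0452) = 2.1957. V = [p*·75.0600 + (1−p*)·6.5500]/1.24 = 41.1201. B = V − Δ·S = -51.4610.
(2,1): S=83.2200. Δ = (V_up−V_dn)/(S_up−S_dn) = (42.7300−75.0600)/(124.8300−63.2472) = -0.5250. V = [p*·42.7300 + (1−p*)·75.0600]/1.24 = 43.6203. B = V − Δ·S = 87.3095.
(2,2): S=164.2500. Δ = (V_up−V_dn)/(S_up−S_dn) = (27.0500−42.7300)/(246.3750−124.8300) = -0.1290. V = [p*·27.0500 + (1−p*)·42.7300]/1.24 = 26.2574. B = V − Δ·S = 47.4466.
(1,0): S=55.4800. Δ = (V_up−V_dn)/(S_up−S_dn) = (43.6203−41.1201)/(83.2200−42.1648) = 0.0609. V = [p*·43.6203 + (1−p*)·41.1201]/1.24 = 34.4692. B = V − Δ·S = 31.0906.
(1,1): S=109.5000. Δ = (V_up−V_dn)/(S_up−S_dn) = (26.2574−43.6203)/(164.2500−83.2200) = -0.2143. V = [p*·26.2574 + (1−p*)·43.6203]/1.24 = 26.0951. B = V − Δ·S = 49.5585.
(0,0): S=73.0000. Δ = (V_up−V_dn)/(S_up−S_dn) = (26.0951−34.4692)/(109.5000−55.4800) = -0.1550. V = [p*·26.0951 + (1−p*)·34.4692]/1.24 = 23.4172. B = V − Δ·S = 34.7337.
Check: Δ(0,0)·S0 + B(0,0) = 23.4172 = V0.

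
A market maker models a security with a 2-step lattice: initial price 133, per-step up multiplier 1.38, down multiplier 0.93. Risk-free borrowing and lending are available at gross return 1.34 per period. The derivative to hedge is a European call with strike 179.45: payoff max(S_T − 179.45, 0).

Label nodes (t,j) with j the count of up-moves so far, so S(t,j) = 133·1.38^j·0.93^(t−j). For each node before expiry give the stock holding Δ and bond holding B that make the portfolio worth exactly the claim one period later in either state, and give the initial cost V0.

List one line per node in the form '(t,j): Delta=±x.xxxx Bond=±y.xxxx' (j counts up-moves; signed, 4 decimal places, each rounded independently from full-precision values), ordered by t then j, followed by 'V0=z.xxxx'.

(0,0): Delta=0.8388 Bond=-77.4276
(1,0): Delta=0.0000 Bond=0.0000
(1,1): Delta=0.8940 Bond=-113.8752
V0=34.1347

The replicating-portfolio and risk-neutral prices coincide; use p* = (1.34−0.93)/(1.38−0.93) = 0.9111 for the latter.
At expiry t=2: V(2,0)=0.0000, V(2,1)=0.0000, V(2,2)=73.8352
(1,0): S=123.6900. Δ = (V_up−V_dn)/(S_up−S_dn) = (0.0000−0.0000)/(170.6922−115.0317) = 0.0000. V = [p*·0.0000 + (1−p*)·0.0000]/1.34 = 0.0000. B = V − Δ·S = 0.0000.
(1,1): S=183.5400. Δ = (V_up−V_dn)/(S_up−S_dn) = (73.8352−0.0000)/(253.2852−170.6922) = 0.8940. V = [p*·73.8352 + (1−p*)·0.0000]/1.34 = 50.2030. B = V − Δ·S = -113.8752.
(0,0): S=133.0000. Δ = (V_up−V_dn)/(S_up−S_dn) = (50.2030−0.0000)/(183.5400−123.6900) = 0.8388. V = [p*·50.2030 + (1−p*)·0.0000]/1.34 = 34.1347. B = V − Δ·S = -77.4276.
Check: Δ(0,0)·S0 + B(0,0) = 34.1347 = V0.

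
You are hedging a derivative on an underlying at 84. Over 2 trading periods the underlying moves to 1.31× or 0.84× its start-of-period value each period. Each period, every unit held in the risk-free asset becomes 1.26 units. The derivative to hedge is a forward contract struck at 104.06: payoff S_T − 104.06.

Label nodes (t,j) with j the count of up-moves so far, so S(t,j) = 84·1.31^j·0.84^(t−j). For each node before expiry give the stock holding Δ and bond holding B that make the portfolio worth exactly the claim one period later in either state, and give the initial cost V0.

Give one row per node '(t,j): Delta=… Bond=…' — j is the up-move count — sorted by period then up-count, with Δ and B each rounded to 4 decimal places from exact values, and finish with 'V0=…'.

(0,0): Delta=1.0000 Bond=-65.5455
(1,0): Delta=1.0000 Bond=-82.5873
(1,1): Delta=1.0000 Bond=-82.5873
V0=18.4545

Under the risk-neutral measure, an up-move has probability p* = (R−d)/(u−d) = 0.8936 and values discount at R = 1.26.
At expiry t=2: V(2,0)=-44.7896, V(2,1)=-11.6264, V(2,2)=40.0924
Node (1,0) S=70.5600: V=(p*·-11.6264+(1−p*)·-44.7896)/1.26=-12.0273; Δ=(-11.6264−-44.7896)/(92.4336−59.2704)=1.0000; B=V−Δ·S=-82.5873
Node (1,1) S=110.0400: V=(p*·40.0924+(1−p*)·-11.6264)/1.26=27.4527; Δ=(40.0924−-11.6264)/(144.1524−92.4336)=1.0000; B=V−Δ·S=-82.5873
Node (0,0) S=84.0000: V=(p*·27.4527+(1−p*)·-12.0273)/1.26=18.4545; Δ=(27.4527−-12.0273)/(110.0400−70.5600)=1.0000; B=V−Δ·S=-65.5455
Root portfolio cost Δ·84+B reproduces V0=18.4545.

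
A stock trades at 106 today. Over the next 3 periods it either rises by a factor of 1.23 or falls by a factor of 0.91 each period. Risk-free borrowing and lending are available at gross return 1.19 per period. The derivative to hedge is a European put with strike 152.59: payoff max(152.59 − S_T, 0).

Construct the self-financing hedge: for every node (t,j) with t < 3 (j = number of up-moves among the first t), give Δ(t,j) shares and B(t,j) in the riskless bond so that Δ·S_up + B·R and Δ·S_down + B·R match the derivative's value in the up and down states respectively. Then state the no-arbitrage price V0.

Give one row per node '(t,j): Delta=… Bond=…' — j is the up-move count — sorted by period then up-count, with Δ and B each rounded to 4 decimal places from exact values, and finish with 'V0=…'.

(0,0): Delta=-0.2881 Bond=32.8456
(1,0): Delta=-1.0000 Bond=107.7537
(1,1): Delta=-0.2129 Bond=29.2766
(2,0): Delta=-1.0000 Bond=128.2269
(2,1): Delta=-1.0000 Bond=128.2269
(2,2): Delta=-0.1297 Bond=21.4981
V0=2.3043

Risk-neutral probability p* = (R−d)/(u−d) = (1.19−0.91)/(1.23−0.91) = 0.8750.
Terminal payoffs: V(3,0)=72.7115, V(3,1)=44.6223, V(3,2)=6.6557, V(3,3)=0.0000
Node (2,0) S=87.7786: V=(p*·44.6223+(1−p*)·72.7115)/1.19=40.4483; Δ=(44.6223−72.7115)/(107.9677−79.8785)=-1.0000; B=V−Δ·S=128.2269
Node (2,1) S=118.6458: V=(p*·6.6557+(1−p*)·44.6223)/1.19=9.5811; Δ=(6.6557−44.6223)/(145.9343−107.9677)=-1.0000; B=V−Δ·S=128.2269
Node (2,2) S=160.3674: V=(p*·0.0000+(1−p*)·6.6557)/1.19=0.6991; Δ=(0.0000−6.6557)/(197.2519−145.9343)=-0.1297; B=V−Δ·S=21.4981
Node (1,0) S=96.4600: V=(p*·9.5811+(1−p*)·40.4483)/1.19=11.2937; Δ=(9.5811−40.4483)/(118.6458−87.7786)=-1.0000; B=V−Δ·S=107.7537
Node (1,1) S=130.3800: V=(p*·0.6991+(1−p*)·9.5811)/1.19=1.5205; Δ=(0.6991−9.5811)/(160.3674−118.6458)=-0.2129; B=V−Δ·S=29.2766
Node (0,0) S=106.0000: V=(p*·1.5205+(1−p*)·11.2937)/1.19=2.3043; Δ=(1.5205−11.2937)/(130.3800−96.4600)=-0.2881; B=V−Δ·S=32.8456
The time-0 hedge costs 2.3043, which is the no-arbitrage price.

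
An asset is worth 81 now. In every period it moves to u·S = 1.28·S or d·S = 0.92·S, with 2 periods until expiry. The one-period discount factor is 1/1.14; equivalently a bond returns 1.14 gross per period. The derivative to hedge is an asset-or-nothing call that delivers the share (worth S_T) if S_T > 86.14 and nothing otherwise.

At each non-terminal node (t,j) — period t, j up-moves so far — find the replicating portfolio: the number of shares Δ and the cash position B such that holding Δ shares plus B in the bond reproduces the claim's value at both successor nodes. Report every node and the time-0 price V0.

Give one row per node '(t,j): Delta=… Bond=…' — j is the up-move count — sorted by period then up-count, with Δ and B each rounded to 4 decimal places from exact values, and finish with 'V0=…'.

The replicating-portfolio and risk-neutral prices coincide; use p* = (1.14−0.92)/(1.28−0.92) = 0.6111 for the latter.
Terminal values V(2,·): V(2,0)=0.0000, V(2,1)=95.3856, V(2,2)=132.7104
  t=1,j=0: stock 74.5200 → up 95.3856 (V=95.3856), down 68.5584 (V=0.0000). Price 51.1326; hedge Δ=3.5556, bond B=-213.8274.
  t=1,j=1: stock 103.6800 → up 132.7104 (V=132.7104), down 95.3856 (V=95.3856). Price 103.6800; hedge Δ=1.0000, bond B=0.0000.
  t=0,j=0: stock 81.0000 → up 103.6800 (V=103.6800), down 74.5200 (V=51.1326). Price 73.0219; hedge Δ=1.8020, bond B=-72.9431.
Root portfolio cost Δ·81+B reproduces V0=73.0219.

(0,0): Delta=1.8020 Bond=-72.9431
(1,0): Delta=3.5556 Bond=-213.8274
(1,1): Delta=1.0000 Bond=0.0000
V0=73.0219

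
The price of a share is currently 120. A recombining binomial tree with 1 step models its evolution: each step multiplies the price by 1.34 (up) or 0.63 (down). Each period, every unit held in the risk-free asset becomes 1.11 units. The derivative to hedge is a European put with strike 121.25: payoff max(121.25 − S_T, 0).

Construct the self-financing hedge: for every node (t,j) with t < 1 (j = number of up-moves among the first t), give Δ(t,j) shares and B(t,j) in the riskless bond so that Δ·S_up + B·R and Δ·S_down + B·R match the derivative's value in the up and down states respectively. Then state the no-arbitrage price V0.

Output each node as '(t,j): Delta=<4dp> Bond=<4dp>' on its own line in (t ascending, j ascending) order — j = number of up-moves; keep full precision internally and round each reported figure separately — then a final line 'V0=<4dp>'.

(0,0): Delta=-0.5358 Bond=77.6183
V0=13.3225

No-arbitrage ⇒ martingale measure with p* = (R−d)/(u−d) = 0.6761.
Terminal payoffs: V(1,0)=45.6500, V(1,1)=0.0000
  t=0,j=0: stock 120.0000 → up 160.8000 (V=0.0000), down 75.6000 (V=45.6500). Price 13.3225; hedge Δ=-0.5358, bond B=77.6183.
Check: Δ(0,0)·S0 + B(0,0) = 13.3225 = V0.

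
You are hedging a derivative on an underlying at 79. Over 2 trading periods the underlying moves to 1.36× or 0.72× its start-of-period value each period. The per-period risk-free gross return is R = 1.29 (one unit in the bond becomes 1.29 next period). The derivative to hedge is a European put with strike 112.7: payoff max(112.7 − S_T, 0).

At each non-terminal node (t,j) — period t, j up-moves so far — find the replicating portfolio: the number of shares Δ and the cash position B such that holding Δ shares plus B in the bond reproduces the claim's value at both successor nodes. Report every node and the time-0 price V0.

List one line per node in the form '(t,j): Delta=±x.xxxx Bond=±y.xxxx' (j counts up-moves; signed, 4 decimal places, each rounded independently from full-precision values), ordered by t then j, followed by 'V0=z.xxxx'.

(0,0): Delta=-0.5437 Bond=47.6031
(1,0): Delta=-1.0000 Bond=87.3643
(1,1): Delta=-0.5140 Bond=58.2204
V0=4.6536

No-arbitrage ⇒ martingale measure with p* = (R−d)/(u−d) = 0.8906.
Terminal payoffs: V(2,0)=71.7464, V(2,1)=35.3432, V(2,2)=0.0000
(1,0): S=56.8800. Δ = (V_up−V_dn)/(S_up−S_dn) = (35.3432−71.7464)/(77.3568−40.9536) = -1.0000. V = [p*·35.3432 + (1−p*)·71.7464]/1.29 = 30.4843. B = V − Δ·S = 87.3643.
(1,1): S=107.4400. Δ = (V_up−V_dn)/(S_up−S_dn) = (0.0000−35.3432)/(146.1184−77.3568) = -0.5140. V = [p*·0.0000 + (1−p*)·35.3432]/1.29 = 2.9966. B = V − Δ·S = 58.2204.
(0,0): S=79.0000. Δ = (V_up−V_dn)/(S_up−S_dn) = (2.9966−30.4843)/(107.4400−56.8800) = -0.5437. V = [p*·2.9966 + (1−p*)·30.4843]/1.29 = 4.6536. B = V − Δ·S = 47.6031.
Root portfolio cost Δ·79+B reproduces V0=4.6536.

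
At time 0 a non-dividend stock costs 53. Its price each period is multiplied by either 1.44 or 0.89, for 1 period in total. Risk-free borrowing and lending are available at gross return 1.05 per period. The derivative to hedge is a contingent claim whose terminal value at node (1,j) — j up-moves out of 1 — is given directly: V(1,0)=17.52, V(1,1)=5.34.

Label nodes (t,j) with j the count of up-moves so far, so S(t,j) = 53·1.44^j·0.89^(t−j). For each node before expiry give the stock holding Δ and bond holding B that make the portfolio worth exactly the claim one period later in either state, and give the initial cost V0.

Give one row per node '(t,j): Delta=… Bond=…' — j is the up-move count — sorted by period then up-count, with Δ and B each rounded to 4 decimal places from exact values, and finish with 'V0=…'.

(0,0): Delta=-0.4178 Bond=35.4566
V0=13.3112

Under the risk-neutral measure, an up-move has probability p* = (R−d)/(u−d) = 0.2909 and values discount at R = 1.05.
Terminal values V(1,·): V(1,0)=17.5200, V(1,1)=5.3400
Node (0,0) S=53.0000: V=(p*·5.3400+(1−p*)·17.5200)/1.05=13.3112; Δ=(5.3400−17.5200)/(76.3200−47.1700)=-0.4178; B=V−Δ·S=35.4566
Check: Δ(0,0)·S0 + B(0,0) = 13.3112 = V0.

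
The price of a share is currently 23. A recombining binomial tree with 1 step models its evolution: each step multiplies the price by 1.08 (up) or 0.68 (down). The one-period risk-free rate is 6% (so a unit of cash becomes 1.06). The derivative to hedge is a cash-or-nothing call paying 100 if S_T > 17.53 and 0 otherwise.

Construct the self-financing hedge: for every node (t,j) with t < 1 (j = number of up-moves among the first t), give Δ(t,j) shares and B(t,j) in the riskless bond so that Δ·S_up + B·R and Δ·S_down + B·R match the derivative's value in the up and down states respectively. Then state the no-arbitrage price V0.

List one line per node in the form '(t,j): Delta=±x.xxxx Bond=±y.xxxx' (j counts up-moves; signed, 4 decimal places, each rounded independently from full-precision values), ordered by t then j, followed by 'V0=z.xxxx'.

(0,0): Delta=10.8696 Bond=-160.3774
V0=89.6226

Under the risk-neutral measure, an up-move has probability p* = (R−d)/(u−d) = 0.9500 and values discount at R = 1.06.
At expiry t=1: V(1,0)=0.0000, V(1,1)=100.0000
(0,0): S=23.0000. Δ = (V_up−V_dn)/(S_up−S_dn) = (100.0000−0.0000)/(24.8400−15.6400) = 10.8696. V = [p*·100.0000 + (1−p*)·0.0000]/1.06 = 89.6226. B = V − Δ·S = -160.3774.
Self-financing check: at every node Δ·S+B equals the discounted successor values.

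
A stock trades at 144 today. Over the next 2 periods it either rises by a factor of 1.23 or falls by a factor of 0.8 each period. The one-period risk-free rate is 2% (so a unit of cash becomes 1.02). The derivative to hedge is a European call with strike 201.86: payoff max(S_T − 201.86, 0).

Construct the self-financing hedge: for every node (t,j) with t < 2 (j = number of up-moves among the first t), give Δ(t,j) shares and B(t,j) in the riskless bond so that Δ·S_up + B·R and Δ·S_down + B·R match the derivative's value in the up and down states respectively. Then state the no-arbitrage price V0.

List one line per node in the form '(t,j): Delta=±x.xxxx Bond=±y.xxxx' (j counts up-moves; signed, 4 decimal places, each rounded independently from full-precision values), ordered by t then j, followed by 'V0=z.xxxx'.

(0,0): Delta=0.1296 Bond=-14.6363
(1,0): Delta=0.0000 Bond=0.0000
(1,1): Delta=0.2100 Bond=-29.1794
V0=4.0250

Since d<R<u, set p* = (R−d)/(u−d) = 0.5116; price each node as the discounted p*-expectation of its children.
Terminal values V(2,·): V(2,0)=0.0000, V(2,1)=0.0000, V(2,2)=15.9976
Node (1,0) S=115.2000: V=(p*·0.0000+(1−p*)·0.0000)/1.02=0.0000; Δ=(0.0000−0.0000)/(141.6960−92.1600)=0.0000; B=V−Δ·S=0.0000
Node (1,1) S=177.1200: V=(p*·15.9976+(1−p*)·0.0000)/1.02=8.0243; Δ=(15.9976−0.0000)/(217.8576−141.6960)=0.2100; B=V−Δ·S=-29.1794
Node (0,0) S=144.0000: V=(p*·8.0243+(1−p*)·0.0000)/1.02=4.0250; Δ=(8.0243−0.0000)/(177.1200−115.2000)=0.1296; B=V−Δ·S=-14.6363
Each (Δ,B) replicates both successor values, so the strategy is self-financing and V0 is arbitrage-free.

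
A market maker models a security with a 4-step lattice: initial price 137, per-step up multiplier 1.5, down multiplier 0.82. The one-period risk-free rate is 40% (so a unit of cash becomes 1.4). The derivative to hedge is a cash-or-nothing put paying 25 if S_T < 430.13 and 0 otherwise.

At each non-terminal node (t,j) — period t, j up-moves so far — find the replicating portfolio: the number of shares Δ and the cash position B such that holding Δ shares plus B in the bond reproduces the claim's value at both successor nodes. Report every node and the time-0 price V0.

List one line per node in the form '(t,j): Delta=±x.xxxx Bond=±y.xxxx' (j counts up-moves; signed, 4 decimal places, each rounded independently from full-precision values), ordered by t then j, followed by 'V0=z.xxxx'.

(0,0): Delta=-0.0607 Bond=11.3773
(1,0): Delta=0.0000 Bond=9.1108
(1,1): Delta=-0.0664 Bond=17.1036
(2,0): Delta=0.0000 Bond=12.7551
(2,1): Delta=0.0000 Bond=12.7551
(2,2): Delta=-0.0727 Bond=25.8743
(3,0): Delta=0.0000 Bond=17.8571
(3,1): Delta=0.0000 Bond=17.8571
(3,2): Delta=0.0000 Bond=17.8571
(3,3): Delta=-0.0795 Bond=39.3908
V0=3.0634

Since d<R<u, set p* = (R−d)/(u−d) = 0.8529; price each node as the discounted p*-expectation of its children.
Terminal payoffs: V(4,0)=25.0000, V(4,1)=25.0000, V(4,2)=25.0000, V(4,3)=25.0000, V(4,4)=0.0000
Node (3,0) S=75.5374: V=(p*·25.0000+(1−p*)·25.0000)/1.4=17.8571; Δ=(25.0000−25.0000)/(113.3061−61.9407)=0.0000; B=V−Δ·S=17.8571
Node (3,1) S=138.1782: V=(p*·25.0000+(1−p*)·25.0000)/1.4=17.8571; Δ=(25.0000−25.0000)/(207.2673−113.3061)=0.0000; B=V−Δ·S=17.8571
Node (3,2) S=252.7650: V=(p*·25.0000+(1−p*)·25.0000)/1.4=17.8571; Δ=(25.0000−25.0000)/(379.1475−207.2673)=0.0000; B=V−Δ·S=17.8571
Node (3,3) S=462.3750: V=(p*·0.0000+(1−p*)·25.0000)/1.4=2.6261; Δ=(0.0000−25.0000)/(693.5625−379.1475)=-0.0795; B=V−Δ·S=39.3908
Node (2,0) S=92.1188: V=(p*·17.8571+(1−p*)·17.8571)/1.4=12.7551; Δ=(17.8571−17.8571)/(138.1782−75.5374)=0.0000; B=V−Δ·S=12.7551
Node (2,1) S=168.5100: V=(p*·17.8571+(1−p*)·17.8571)/1.4=12.7551; Δ=(17.8571−17.8571)/(252.7650−138.1782)=0.0000; B=V−Δ·S=12.7551
Node (2,2) S=308.2500: V=(p*·2.6261+(1−p*)·17.8571)/1.4=3.4757; Δ=(2.6261−17.8571)/(462.3750−252.7650)=-0.0727; B=V−Δ·S=25.8743
Node (1,0) S=112.3400: V=(p*·12.7551+(1−p*)·12.7551)/1.4=9.1108; Δ=(12.7551−12.7551)/(168.5100−92.1188)=0.0000; B=V−Δ·S=9.1108
Node (1,1) S=205.5000: V=(p*·3.4757+(1−p*)·12.7551)/1.4=3.4573; Δ=(3.4757−12.7551)/(308.2500−168.5100)=-0.0664; B=V−Δ·S=17.1036
Node (0,0) S=137.0000: V=(p*·3.4573+(1−p*)·9.1108)/1.4=3.0634; Δ=(3.4573−9.1108)/(205.5000−112.3400)=-0.0607; B=V−Δ·S=11.3773
The time-0 hedge costs 3.0634, which is the no-arbitrage price.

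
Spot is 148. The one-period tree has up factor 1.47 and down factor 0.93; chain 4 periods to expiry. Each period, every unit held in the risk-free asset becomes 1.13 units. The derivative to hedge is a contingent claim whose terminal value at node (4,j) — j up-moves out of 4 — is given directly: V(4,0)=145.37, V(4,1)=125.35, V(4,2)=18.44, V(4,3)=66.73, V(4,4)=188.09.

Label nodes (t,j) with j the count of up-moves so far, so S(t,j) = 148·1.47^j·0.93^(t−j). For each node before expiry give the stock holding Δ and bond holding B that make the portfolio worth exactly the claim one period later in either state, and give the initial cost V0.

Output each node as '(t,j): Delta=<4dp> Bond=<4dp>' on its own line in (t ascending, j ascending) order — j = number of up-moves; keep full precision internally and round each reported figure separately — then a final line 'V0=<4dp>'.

(0,0): Delta=-0.2897 Bond=96.4192
(1,0): Delta=-0.5392 Bond=143.2917
(1,1): Delta=-0.0214 Bond=50.5792
(2,0): Delta=-0.6683 Bond=178.4460
(2,1): Delta=-0.4004 Bond=133.8246
(2,2): Delta=0.3861 Bond=-73.1846
(3,0): Delta=-0.3114 Bond=159.1583
(3,1): Delta=-1.0522 Bond=273.8697
(3,2): Delta=0.3007 Bond=-57.2797
(3,3): Delta=0.4780 Bond=-125.9105
V0=53.5386

Since d<R<u, set p* = (R−d)/(u−d) = 0.3704; price each node as the discounted p*-expectation of its children.
At expiry t=4: V(4,0)=145.3700, V(4,1)=125.3500, V(4,2)=18.4400, V(4,3)=66.7300, V(4,4)=188.0900
  t=3,j=0: stock 119.0448 → up 174.9959 (V=125.3500), down 110.7117 (V=145.3700). Price 122.0842; hedge Δ=-0.3114, bond B=159.1583.
  t=3,j=1: stock 188.1676 → up 276.6064 (V=18.4400), down 174.9959 (V=125.3500). Price 75.8882; hedge Δ=-1.0522, bond B=273.8697.
  t=3,j=2: stock 297.4263 → up 437.2166 (V=66.7300), down 276.6064 (V=18.4400). Price 32.1462; hedge Δ=0.3007, bond B=-57.2797.
  t=3,j=3: stock 470.1254 → up 691.0843 (V=188.0900), down 437.2166 (V=66.7300). Price 98.8302; hedge Δ=0.4780, bond B=-125.9105.
  t=2,j=0: stock 128.0052 → up 188.1676 (V=75.8882), down 119.0448 (V=122.0842). Price 92.8979; hedge Δ=-0.6683, bond B=178.4460.
  t=2,j=1: stock 202.3308 → up 297.4263 (V=32.1462), down 188.1676 (V=75.8882). Price 52.8208; hedge Δ=-0.4004, bond B=133.8246.
  t=2,j=2: stock 319.8132 → up 470.1254 (V=98.8302), down 297.4263 (V=32.1462). Price 50.3044; hedge Δ=0.3861, bond B=-73.1846.
  t=1,j=0: stock 137.6400 → up 202.3308 (V=52.8208), down 128.0052 (V=92.8979). Price 69.0748; hedge Δ=-0.5392, bond B=143.2917.
  t=1,j=1: stock 217.5600 → up 319.8132 (V=50.3044), down 202.3308 (V=52.8208). Price 45.9193; hedge Δ=-0.0214, bond B=50.5792.
  t=0,j=0: stock 148.0000 → up 217.5600 (V=45.9193), down 137.6400 (V=69.0748). Price 53.5386; hedge Δ=-0.2897, bond B=96.4192.
Each (Δ,B) replicates both successor values, so the strategy is self-financing and V0 is arbitrage-free.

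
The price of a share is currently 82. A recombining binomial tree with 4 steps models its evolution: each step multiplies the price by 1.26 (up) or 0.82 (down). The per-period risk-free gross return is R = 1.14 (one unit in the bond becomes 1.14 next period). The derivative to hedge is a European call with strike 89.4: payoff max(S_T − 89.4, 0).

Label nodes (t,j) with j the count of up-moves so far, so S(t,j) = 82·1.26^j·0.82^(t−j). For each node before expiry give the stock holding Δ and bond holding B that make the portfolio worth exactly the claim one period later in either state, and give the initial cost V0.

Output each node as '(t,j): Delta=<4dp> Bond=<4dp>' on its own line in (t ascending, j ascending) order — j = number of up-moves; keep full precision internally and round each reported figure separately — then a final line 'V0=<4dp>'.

(0,0): Delta=0.8846 Bond=-41.8999
(1,0): Delta=0.6205 Bond=-30.0102
(1,1): Delta=0.9490 Bond=-54.4243
(2,0): Delta=0.0000 Bond=0.0000
(2,1): Delta=0.7719 Bond=-47.0410
(2,2): Delta=0.9922 Bond=-67.6697
(3,0): Delta=0.0000 Bond=0.0000
(3,1): Delta=0.0000 Bond=0.0000
(3,2): Delta=0.9603 Bond=-73.7367
(3,3): Delta=1.0000 Bond=-78.4211
V0=30.6332

Since d<R<u, set p* = (R−d)/(u−d) = 0.7273; price each node as the discounted p*-expectation of its children.
Terminal payoffs: V(4,0)=0.0000, V(4,1)=0.0000, V(4,2)=0.0000, V(4,3)=45.1053, V(4,4)=117.2788
(3,0): S=45.2122. Δ = (V_up−V_dn)/(S_up−S_dn) = (0.0000−0.0000)/(56.9673−37.0740) = 0.0000. V = [p*·0.0000 + (1−p*)·0.0000]/1.14 = 0.0000. B = V − Δ·S = 0.0000.
(3,1): S=69.4724. Δ = (V_up−V_dn)/(S_up−S_dn) = (0.0000−0.0000)/(87.5352−56.9673) = 0.0000. V = [p*·0.0000 + (1−p*)·0.0000]/1.14 = 0.0000. B = V − Δ·S = 0.0000.
(3,2): S=106.7502. Δ = (V_up−V_dn)/(S_up−S_dn) = (45.1053−0.0000)/(134.5053−87.5352) = 0.9603. V = [p*·45.1053 + (1−p*)·0.0000]/1.14 = 28.7753. B = V − Δ·S = -73.7367.
(3,3): S=164.0308. Δ = (V_up−V_dn)/(S_up−S_dn) = (117.2788−45.1053)/(206.6788−134.5053) = 1.0000. V = [p*·117.2788 + (1−p*)·45.1053]/1.14 = 85.6098. B = V − Δ·S = -78.4211.
(2,0): S=55.1368. Δ = (V_up−V_dn)/(S_up−S_dn) = (0.0000−0.0000)/(69.4724−45.2122) = 0.0000. V = [p*·0.0000 + (1−p*)·0.0000]/1.14 = 0.0000. B = V − Δ·S = 0.0000.
(2,1): S=84.7224. Δ = (V_up−V_dn)/(S_up−S_dn) = (28.7753−0.0000)/(106.7502−69.4724) = 0.7719. V = [p*·28.7753 + (1−p*)·0.0000]/1.14 = 18.3574. B = V − Δ·S = -47.0410.
(2,2): S=130.1832. Δ = (V_up−V_dn)/(S_up−S_dn) = (85.6098−28.7753)/(164.0308−106.7502) = 0.9922. V = [p*·85.6098 + (1−p*)·28.7753]/1.14 = 61.4995. B = V − Δ·S = -67.6697.
(1,0): S=67.2400. Δ = (V_up−V_dn)/(S_up−S_dn) = (18.3574−0.0000)/(84.7224−55.1368) = 0.6205. V = [p*·18.3574 + (1−p*)·0.0000]/1.14 = 11.7113. B = V − Δ·S = -30.0102.
(1,1): S=103.3200. Δ = (V_up−V_dn)/(S_up−S_dn) = (61.4995−18.3574)/(130.1832−84.7224) = 0.9490. V = [p*·61.4995 + (1−p*)·18.3574]/1.14 = 43.6259. B = V − Δ·S = -54.4243.
(0,0): S=82.0000. Δ = (V_up−V_dn)/(S_up−S_dn) = (43.6259−11.7113)/(103.3200−67.2400) = 0.8846. V = [p*·43.6259 + (1−p*)·11.7113]/1.14 = 30.6332. B = V − Δ·S = -41.8999.
Root portfolio cost Δ·82+B reproduces V0=30.6332.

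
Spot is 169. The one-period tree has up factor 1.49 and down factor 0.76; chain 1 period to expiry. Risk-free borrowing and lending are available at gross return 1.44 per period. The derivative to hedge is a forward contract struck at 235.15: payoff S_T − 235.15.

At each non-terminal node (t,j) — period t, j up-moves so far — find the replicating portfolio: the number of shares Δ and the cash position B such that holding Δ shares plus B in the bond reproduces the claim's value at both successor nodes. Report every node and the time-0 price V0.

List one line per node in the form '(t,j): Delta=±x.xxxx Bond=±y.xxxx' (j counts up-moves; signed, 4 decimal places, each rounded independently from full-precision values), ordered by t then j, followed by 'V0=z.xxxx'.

Risk-neutral probability p* = (R−d)/(u−d) = (1.44−0.76)/(1.49−0.76) = 0.9315.
Terminal values V(1,·): V(1,0)=-106.7100, V(1,1)=16.6600
  t=0,j=0: stock 169.0000 → up 251.8100 (V=16.6600), down 128.4400 (V=-106.7100). Price 5.7014; hedge Δ=1.0000, bond B=-163.2986.
Each (Δ,B) replicates both successor values, so the strategy is self-financing and V0 is arbitrage-free.

(0,0): Delta=1.0000 Bond=-163.2986
V0=5.7014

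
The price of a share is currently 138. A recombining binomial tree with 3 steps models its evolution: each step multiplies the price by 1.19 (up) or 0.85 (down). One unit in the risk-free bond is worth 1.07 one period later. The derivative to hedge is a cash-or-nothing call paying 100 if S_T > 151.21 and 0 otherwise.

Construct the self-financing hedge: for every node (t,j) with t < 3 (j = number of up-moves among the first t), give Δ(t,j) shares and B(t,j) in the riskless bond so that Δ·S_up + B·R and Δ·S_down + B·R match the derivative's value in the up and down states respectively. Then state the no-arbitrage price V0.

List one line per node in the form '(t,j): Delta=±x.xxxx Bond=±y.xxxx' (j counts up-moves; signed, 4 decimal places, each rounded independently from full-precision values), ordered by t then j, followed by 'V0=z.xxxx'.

The replicating-portfolio and risk-neutral prices coincide; use p* = (1.07−0.85)/(1.19−0.85) = 0.6471 for the latter.
At expiry t=3: V(3,0)=0.0000, V(3,1)=0.0000, V(3,2)=100.0000, V(3,3)=100.0000
  t=2,j=0: stock 99.7050 → up 118.6489 (V=0.0000), down 84.7492 (V=0.0000). Price 0.0000; hedge Δ=0.0000, bond B=0.0000.
  t=2,j=1: stock 139.5870 → up 166.1085 (V=100.0000), down 118.6489 (V=0.0000). Price 60.4728; hedge Δ=2.1071, bond B=-233.6449.
  t=2,j=2: stock 195.4218 → up 232.5519 (V=100.0000), down 166.1085 (V=100.0000). Price 93.4579; hedge Δ=0.0000, bond B=93.4579.
  t=1,j=0: stock 117.3000 → up 139.5870 (V=60.4728), down 99.7050 (V=0.0000). Price 36.5696; hedge Δ=1.5163, bond B=-141.2916.
  t=1,j=1: stock 164.2200 → up 195.4218 (V=93.4579), down 139.5870 (V=60.4728). Price 76.4637; hedge Δ=0.5908, bond B=-20.5515.
  t=0,j=0: stock 138.0000 → up 164.2200 (V=76.4637), down 117.3000 (V=36.5696). Price 58.3022; hedge Δ=0.8503, bond B=-59.0333.
Each (Δ,B) replicates both successor values, so the strategy is self-financing and V0 is arbitrage-free.

(0,0): Delta=0.8503 Bond=-59.0333
(1,0): Delta=1.5163 Bond=-141.2916
(1,1): Delta=0.5908 Bond=-20.5515
(2,0): Delta=0.0000 Bond=0.0000
(2,1): Delta=2.1071 Bond=-233.6449
(2,2): Delta=0.0000 Bond=93.4579
V0=58.3022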